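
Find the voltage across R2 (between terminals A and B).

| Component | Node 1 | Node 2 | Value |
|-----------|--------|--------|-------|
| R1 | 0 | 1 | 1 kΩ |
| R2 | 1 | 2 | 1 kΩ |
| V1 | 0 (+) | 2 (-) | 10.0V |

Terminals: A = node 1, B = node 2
R1 and R2 are in series across V1 (node 0 → node 1 → node 2), and the output A–B is taken across R2, so this is a voltage divider.
Series current: I = V1/(R1 + R2) = 10/(1000 + 1000) = 10/2000 = 0.005 A
V_R2 = I × R2 = V1 × R2/(R1 + R2) = 10 × 1000/2000 = 5 V

Final answer: 5 V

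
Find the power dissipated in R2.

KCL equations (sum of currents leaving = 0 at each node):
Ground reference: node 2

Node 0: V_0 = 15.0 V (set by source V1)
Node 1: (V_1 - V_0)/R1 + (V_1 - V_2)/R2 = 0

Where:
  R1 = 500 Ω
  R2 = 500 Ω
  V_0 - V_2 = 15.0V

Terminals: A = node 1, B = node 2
Nodal analysis, taking node 2 as the 0 V reference.
Source V1 fixes V_0 = 15 V.
KCL at each unknown node (sum of currents leaving = 0; resistances in Ω):
  Node 1: (V_1 - 15)/500 + (V_1 - 0)/500 = 0
Collecting terms: 0.004 × V_1 = 0.03  =>  V_1 = 7.5 V
I_R2 = (V_1 - V_2)/R2 = (7.5 - 0)/500 = 0.015 A
P_R2 = I_R2² × R2 = (0.015)² × 500 = 0.1125 W

Final answer: 0.1125 W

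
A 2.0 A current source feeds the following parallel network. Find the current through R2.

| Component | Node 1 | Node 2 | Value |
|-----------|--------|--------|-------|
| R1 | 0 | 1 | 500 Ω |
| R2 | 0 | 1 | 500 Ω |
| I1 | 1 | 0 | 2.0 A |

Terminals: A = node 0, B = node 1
All resistors sit directly between nodes 0 and 1, so they are in parallel and share one voltage V; the full source current 2 A splits among them.
1/R_par = 1/500 + 1/500 = 0.004 S  =>  R_par = 250 Ω
V = I × R_par = 2 × 250 = 500 V
I_R2 = V/R2 = 500/500 = 1 A

Final answer: 1 A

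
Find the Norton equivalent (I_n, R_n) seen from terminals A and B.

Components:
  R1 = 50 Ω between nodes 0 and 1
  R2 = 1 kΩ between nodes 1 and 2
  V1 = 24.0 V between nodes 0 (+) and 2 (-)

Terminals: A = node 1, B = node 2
Find the Thévenin equivalent first; then I_n = V_th/R_th and R_n = R_th.
Step 1 — V_th is the open-circuit voltage V_A - V_B (nothing connected across the terminals).
Nodal analysis, taking node 2 as the 0 V reference.
Source V1 fixes V_0 = 24 V.
KCL at each unknown node (sum of currents leaving = 0; resistances in Ω):
  Node 1: (V_1 - 24)/50 + (V_1 - 0)/1000 = 0
Collecting terms: 0.021 × V_1 = 0.48  =>  V_1 = 22.86 V
V_th = V_1 - V_2 = 22.86 - 0 = 22.86 V
Step 2 — R_th: zero the source — replace V1 by a short circuit (node 2 merges into node 0) — and find the resistance seen between A (node 1) and B (node 0).
Reduce the network between node 1 (A) and node 0 (B) by series/parallel combination:
  Rp1 = R1 ‖ R2 (parallel, both between nodes 0 and 1) = 1/(1/50 + 1/1000) = 47.62 Ω
R_th = 47.62 Ω
I_n = V_th/R_th = 22.86/47.62 = 0.48 A, and R_n = R_th = 47.62 Ω

Final answer: I_n = 0.48 A, R_n = 47.62 Ω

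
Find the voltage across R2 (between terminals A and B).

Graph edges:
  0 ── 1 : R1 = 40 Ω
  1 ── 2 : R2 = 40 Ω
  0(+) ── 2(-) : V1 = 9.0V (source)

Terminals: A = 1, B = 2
R1 and R2 are in series across V1 (node 0 → node 1 → node 2), and the output A–B is taken across R2, so this is a voltage divider.
Series current: I = V1/(R1 + R2) = 9/(40 + 40) = 9/80 = 0.1125 A
V_R2 = I × R2 = V1 × R2/(R1 + R2) = 9 × 40/80 = 4.5 V

Final answer: 4.5 V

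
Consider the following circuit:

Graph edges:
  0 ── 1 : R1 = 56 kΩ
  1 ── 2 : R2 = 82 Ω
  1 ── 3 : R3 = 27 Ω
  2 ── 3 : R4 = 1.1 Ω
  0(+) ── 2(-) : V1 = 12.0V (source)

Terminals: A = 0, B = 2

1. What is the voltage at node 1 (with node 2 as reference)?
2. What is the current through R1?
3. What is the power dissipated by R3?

Nodal analysis, taking node 2 as the 0 V reference.
Source V1 fixes V_0 = 12 V.
KCL at each unknown node (sum of currents leaving = 0; resistances in Ω):
  Node 1: (V_1 - 12)/56000 + (V_1 - 0)/82 + (V_1 - V_3)/27 = 0
  Node 3: (V_3 - V_1)/27 + (V_3 - 0)/1.1 = 0
Collecting terms (coefficients in siemens):
  0.04925·V_1 - 0.03704·V_3 = 0.0002143
  0.9461·V_3 - 0.03704·V_1 = 0
Determinant D = (0.04925)(0.9461) - (-0.03704)(-0.03704) = 0.04523
V_1 = [(0.0002143)(0.9461) - (-0.03704)(0)]/D = 0.004483 V
V_3 = [(0.04925)(0) - (0.0002143)(-0.03704)]/D = 0.0001755 V
Part 1:
  Read off the nodal solution: V_1 = 0.004483 V
Part 2:
  I_R1 = (V_0 - V_1)/R1 = (12 - 0.004483)/56000 = 0.0002142 A
  Magnitude: I_R1 = 0.0002142 A
Part 3:
  I_R3 = (V_1 - V_3)/R3 = (0.004483 - 0.0001755)/27 = 0.0001595 A
  P_R3 = I_R3² × R3 = (0.0001595)² × 27 = 0.0000006872 W

Final answers:
1. V_1 = 0.004483 V
2. I_R1 = 0.0002142 A
3. P_R3 = 6.872e-07 W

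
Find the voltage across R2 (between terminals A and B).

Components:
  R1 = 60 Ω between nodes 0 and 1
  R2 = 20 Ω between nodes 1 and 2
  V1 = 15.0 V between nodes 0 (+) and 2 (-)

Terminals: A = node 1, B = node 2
R1 and R2 are in series across V1 (node 0 → node 1 → node 2), and the output A–B is taken across R2, so this is a voltage divider.
Series current: I = V1/(R1 + R2) = 15/(60 + 20) = 15/80 = 0.1875 A
V_R2 = I × R2 = V1 × R2/(R1 + R2) = 15 × 20/80 = 3.75 V

Final answer: 3.75 V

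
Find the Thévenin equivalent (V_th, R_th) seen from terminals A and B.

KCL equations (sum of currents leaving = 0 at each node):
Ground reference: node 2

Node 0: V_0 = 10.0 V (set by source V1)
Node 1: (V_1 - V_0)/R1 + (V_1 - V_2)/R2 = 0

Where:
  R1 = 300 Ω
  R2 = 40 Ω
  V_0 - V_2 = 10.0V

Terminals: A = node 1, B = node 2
Step 1 — V_th is the open-circuit voltage V_A - V_B (nothing connected across the terminals).
Nodal analysis, taking node 2 as the 0 V reference.
Source V1 fixes V_0 = 10 V.
KCL at each unknown node (sum of currents leaving = 0; resistances in Ω):
  Node 1: (V_1 - 10)/300 + (V_1 - 0)/40 = 0
Collecting terms: 0.02833 × V_1 = 0.03333  =>  V_1 = 1.176 V
V_th = V_1 - V_2 = 1.176 - 0 = 1.176 V
Step 2 — R_th: zero the source — replace V1 by a short circuit (node 2 merges into node 0) — and find the resistance seen between A (node 1) and B (node 0).
Reduce the network between node 1 (A) and node 0 (B) by series/parallel combination:
  Rp1 = R1 ‖ R2 (parallel, both between nodes 0 and 1) = 1/(1/300 + 1/40) = 35.29 Ω
R_th = 35.29 Ω

Final answer: V_th = 1.176 V, R_th = 35.29 Ω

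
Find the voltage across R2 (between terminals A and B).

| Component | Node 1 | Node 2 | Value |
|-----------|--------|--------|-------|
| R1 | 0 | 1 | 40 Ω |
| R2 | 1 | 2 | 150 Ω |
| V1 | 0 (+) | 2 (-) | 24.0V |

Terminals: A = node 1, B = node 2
R1 and R2 are in series across V1 (node 0 → node 1 → node 2), and the output A–B is taken across R2, so this is a voltage divider.
Series current: I = V1/(R1 + R2) = 24/(40 + 150) = 24/190 = 0.1263 A
V_R2 = I × R2 = V1 × R2/(R1 + R2) = 24 × 150/190 = 18.95 V

Final answer: 18.95 V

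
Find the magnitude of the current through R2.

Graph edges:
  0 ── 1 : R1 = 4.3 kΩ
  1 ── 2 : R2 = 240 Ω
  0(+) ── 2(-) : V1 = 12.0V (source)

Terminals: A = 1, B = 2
Nodal analysis, taking node 2 as the 0 V reference.
Source V1 fixes V_0 = 12 V.
KCL at each unknown node (sum of currents leaving = 0; resistances in Ω):
  Node 1: (V_1 - 12)/4300 + (V_1 - 0)/240 = 0
Collecting terms: 0.004399 × V_1 = 0.002791  =>  V_1 = 0.6344 V
I_R2 = (V_1 - V_2)/R2 = (0.6344 - 0)/240 = 0.002643 A
|I_R2| = 0.002643 A

Final answer: |I_R2| = 0.002643 A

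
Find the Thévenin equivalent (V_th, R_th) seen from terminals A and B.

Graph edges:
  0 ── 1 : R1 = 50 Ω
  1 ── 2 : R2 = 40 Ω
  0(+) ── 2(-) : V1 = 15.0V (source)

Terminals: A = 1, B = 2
Step 1 — V_th is the open-circuit voltage V_A - V_B (nothing connected across the terminals).
Nodal analysis, taking node 2 as the 0 V reference.
Source V1 fixes V_0 = 15 V.
KCL at each unknown node (sum of currents leaving = 0; resistances in Ω):
  Node 1: (V_1 - 15)/50 + (V_1 - 0)/40 = 0
Collecting terms: 0.045 × V_1 = 0.3  =>  V_1 = 6.667 V
V_th = V_1 - V_2 = 6.667 - 0 = 6.667 V
Step 2 — R_th: zero the source — replace V1 by a short circuit (node 2 merges into node 0) — and find the resistance seen between A (node 1) and B (node 0).
Reduce the network between node 1 (A) and node 0 (B) by series/parallel combination:
  Rp1 = R1 ‖ R2 (parallel, both between nodes 0 and 1) = 1/(1/50 + 1/40) = 22.22 Ω
R_th = 22.22 Ω

Final answer: V_th = 6.667 V, R_th = 22.22 Ω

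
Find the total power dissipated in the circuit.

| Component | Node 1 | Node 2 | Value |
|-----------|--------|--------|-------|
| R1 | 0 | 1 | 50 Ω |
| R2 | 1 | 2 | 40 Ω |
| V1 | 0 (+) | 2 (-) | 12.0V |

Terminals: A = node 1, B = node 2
Nodal analysis, taking node 2 as the 0 V reference.
Source V1 fixes V_0 = 12 V.
KCL at each unknown node (sum of currents leaving = 0; resistances in Ω):
  Node 1: (V_1 - 12)/50 + (V_1 - 0)/40 = 0
Collecting terms: 0.045 × V_1 = 0.24  =>  V_1 = 5.333 V
Power in each resistor, P = (ΔV)²/R:
  P_R1 = (12 - 5.333)²/50 = 0.8889 W
  P_R2 = (5.333 - 0)²/40 = 0.7111 W
P_total = P_R1 + P_R2 = 1.6 W

Final answer: 1.6 W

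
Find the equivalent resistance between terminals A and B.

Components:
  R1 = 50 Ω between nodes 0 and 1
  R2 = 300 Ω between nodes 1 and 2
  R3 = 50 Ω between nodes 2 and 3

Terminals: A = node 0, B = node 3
Reduce the network between node 0 (A) and node 3 (B) by series/parallel combination:
  Rs1 = R1 + R2 (series, joined only at node 1) = 50 + 300 = 350 Ω
  Rs2 = R3 + Rs1 (series, joined only at node 2) = 50 + 350 = 400 Ω
R_eq = 400 Ω

Final answer: 400 Ω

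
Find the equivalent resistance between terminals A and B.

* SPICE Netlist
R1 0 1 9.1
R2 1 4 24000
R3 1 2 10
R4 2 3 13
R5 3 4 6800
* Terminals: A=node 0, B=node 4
Reduce the network between node 0 (A) and node 4 (B) by series/parallel combination:
  Rs1 = R3 + R4 (series, joined only at node 2) = 10 + 13 = 23 Ω
  Rs2 = R5 + Rs1 (series, joined only at node 3) = 6800 + 23 = 6823 Ω
  Rp1 = R2 ‖ Rs2 (parallel, both between nodes 1 and 4) = 1/(1/24000 + 1/6823) = 5313 Ω
  Rs3 = R1 + Rp1 (series, joined only at node 1) = 9.1 + 5313 = 5322 Ω
R_eq = 5.322 kΩ

Final answer: 5.322 kΩ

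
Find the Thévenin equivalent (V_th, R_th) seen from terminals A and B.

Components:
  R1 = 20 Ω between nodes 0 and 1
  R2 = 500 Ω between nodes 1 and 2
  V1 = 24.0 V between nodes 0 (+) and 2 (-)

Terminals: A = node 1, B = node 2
Step 1 — V_th is the open-circuit voltage V_A - V_B (nothing connected across the terminals).
Nodal analysis, taking node 2 as the 0 V reference.
Source V1 fixes V_0 = 24 V.
KCL at each unknown node (sum of currents leaving = 0; resistances in Ω):
  Node 1: (V_1 - 24)/20 + (V_1 - 0)/500 = 0
Collecting terms: 0.052 × V_1 = 1.2  =>  V_1 = 23.08 V
V_th = V_1 - V_2 = 23.08 - 0 = 23.08 V
Step 2 — R_th: zero the source — replace V1 by a short circuit (node 2 merges into node 0) — and find the resistance seen between A (node 1) and B (node 0).
Reduce the network between node 1 (A) and node 0 (B) by series/parallel combination:
  Rp1 = R1 ‖ R2 (parallel, both between nodes 0 and 1) = 1/(1/20 + 1/500) = 19.23 Ω
R_th = 19.23 Ω

Final answer: V_th = 23.08 V, R_th = 19.23 Ω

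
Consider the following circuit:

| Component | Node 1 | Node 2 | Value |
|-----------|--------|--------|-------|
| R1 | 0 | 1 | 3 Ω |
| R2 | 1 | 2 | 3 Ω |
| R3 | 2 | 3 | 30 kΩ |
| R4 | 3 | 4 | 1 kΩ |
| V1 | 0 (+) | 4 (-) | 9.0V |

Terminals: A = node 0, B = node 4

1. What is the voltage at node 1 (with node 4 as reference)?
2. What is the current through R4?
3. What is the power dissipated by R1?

Nodal analysis, taking node 4 as the 0 V reference.
Source V1 fixes V_0 = 9 V.
KCL at each unknown node (sum of currents leaving = 0; resistances in Ω):
  Node 1: (V_1 - 9)/3 + (V_1 - V_2)/3 = 0
  Node 2: (V_2 - V_1)/3 + (V_2 - V_3)/30000 = 0
  Node 3: (V_3 - V_2)/30000 + (V_3 - 0)/1000 = 0
Collecting terms (coefficients in siemens):
  0.6667·V_1 - 0.3333·V_2 = 3
  0.3334·V_2 - 0.3333·V_1 - 0.00003333·V_3 = 0
  0.001033·V_3 - 0.00003333·V_2 = 0
Solving these 3 simultaneous equations (Gaussian elimination) gives:
  V_1 = 8.999 V, V_2 = 8.998 V, V_3 = 0.2903 V
Part 1:
  Read off the nodal solution: V_1 = 8.999 V
Part 2:
  I_R4 = (V_3 - V_4)/R4 = (0.2903 - 0)/1000 = 0.0002903 A
  Magnitude: I_R4 = 0.0002903 A
Part 3:
  I_R1 = (V_0 - V_1)/R1 = (9 - 8.999)/3 = 0.0002903 A
  P_R1 = I_R1² × R1 = (0.0002903)² × 3 = 0.0000002528 W

Final answers:
1. V_1 = 8.999 V
2. I_R4 = 0.0002903 A
3. P_R1 = 2.528e-07 W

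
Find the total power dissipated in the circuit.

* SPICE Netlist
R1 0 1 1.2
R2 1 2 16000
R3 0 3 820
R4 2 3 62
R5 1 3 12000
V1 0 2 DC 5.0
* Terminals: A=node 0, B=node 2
Nodal analysis, taking node 2 as the 0 V reference.
Source V1 fixes V_0 = 5 V.
KCL at each unknown node (sum of currents leaving = 0; resistances in Ω):
  Node 1: (V_1 - 5)/1.2 + (V_1 - 0)/16000 + (V_1 - V_3)/12000 = 0
  Node 3: (V_3 - 5)/820 + (V_3 - 0)/62 + (V_3 - V_1)/12000 = 0
Collecting terms (coefficients in siemens):
  0.8335·V_1 - 0.00008333·V_3 = 4.167
  0.01743·V_3 - 0.00008333·V_1 = 0.006098
Determinant D = (0.8335)(0.01743) - (-0.00008333)(-0.00008333) = 0.01453
V_1 = [(4.167)(0.01743) - (-0.00008333)(0.006098)]/D = 4.999 V
V_3 = [(0.8335)(0.006098) - (4.167)(-0.00008333)]/D = 0.3737 V
Power in each resistor, P = (ΔV)²/R:
  P_R1 = (5 - 4.999)²/1.2 = 0.0000005845 W
  P_R2 = (4.999 - 0)²/16000 = 0.001562 W
  P_R3 = (5 - 0.3737)²/820 = 0.0261 W
  P_R4 = (0 - 0.3737)²/62 = 0.002252 W
  P_R5 = (4.999 - 0.3737)²/12000 = 0.001783 W
P_total = P_R1 + P_R2 + P_R3 + P_R4 + P_R5 = 0.0317 W

Final answer: 0.0317 W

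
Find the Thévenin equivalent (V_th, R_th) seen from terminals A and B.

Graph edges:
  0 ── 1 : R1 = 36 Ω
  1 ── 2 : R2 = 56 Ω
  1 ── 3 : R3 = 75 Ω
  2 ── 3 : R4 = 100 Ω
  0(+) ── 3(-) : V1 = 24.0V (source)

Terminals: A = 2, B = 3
Step 1 — V_th is the open-circuit voltage V_A - V_B (nothing connected across the terminals).
Nodal analysis, taking node 3 as the 0 V reference.
Source V1 fixes V_0 = 24 V.
KCL at each unknown node (sum of currents leaving = 0; resistances in Ω):
  Node 1: (V_1 - 24)/36 + (V_1 - V_2)/56 + (V_1 - 0)/75 = 0
  Node 2: (V_2 - V_1)/56 + (V_2 - 0)/100 = 0
Collecting terms (coefficients in siemens):
  0.05897·V_1 - 0.01786·V_2 = 0.6667
  0.02786·V_2 - 0.01786·V_1 = 0
Determinant D = (0.05897)(0.02786) - (-0.01786)(-0.01786) = 0.001324
V_1 = [(0.6667)(0.02786) - (-0.01786)(0)]/D = 14.03 V
V_2 = [(0.05897)(0) - (0.6667)(-0.01786)]/D = 8.993 V
V_th = V_2 - V_3 = 8.993 - 0 = 8.993 V
Step 2 — R_th: zero the source — replace V1 by a short circuit (node 3 merges into node 0) — and find the resistance seen between A (node 2) and B (node 0).
Reduce the network between node 2 (A) and node 0 (B) by series/parallel combination:
  Rp1 = R1 ‖ R3 (parallel, both between nodes 0 and 1) = 1/(1/36 + 1/75) = 24.32 Ω
  Rs1 = R2 + Rp1 (series, joined only at node 1) = 56 + 24.32 = 80.32 Ω
  Rp2 = R4 ‖ Rs1 (parallel, both between nodes 0 and 2) = 1/(1/100 + 1/80.32) = 44.54 Ω
R_th = 44.54 Ω

Final answer: V_th = 8.993 V, R_th = 44.54 Ω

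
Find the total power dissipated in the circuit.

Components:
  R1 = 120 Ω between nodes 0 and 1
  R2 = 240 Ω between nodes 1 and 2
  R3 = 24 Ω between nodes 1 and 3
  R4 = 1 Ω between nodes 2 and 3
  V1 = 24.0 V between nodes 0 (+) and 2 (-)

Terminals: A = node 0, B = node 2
Nodal analysis, taking node 2 as the 0 V reference.
Source V1 fixes V_0 = 24 V.
KCL at each unknown node (sum of currents leaving = 0; resistances in Ω):
  Node 1: (V_1 - 24)/120 + (V_1 - 0)/240 + (V_1 - V_3)/24 = 0
  Node 3: (V_3 - V_1)/24 + (V_3 - 0)/1 = 0
Collecting terms (coefficients in siemens):
  0.05417·V_1 - 0.04167·V_3 = 0.2
  1.042·V_3 - 0.04167·V_1 = 0
Determinant D = (0.05417)(1.042) - (-0.04167)(-0.04167) = 0.05469
V_1 = [(0.2)(1.042) - (-0.04167)(0)]/D = 3.81 V
V_3 = [(0.05417)(0) - (0.2)(-0.04167)]/D = 0.1524 V
Power in each resistor, P = (ΔV)²/R:
  P_R1 = (24 - 3.81)²/120 = 3.397 W
  P_R2 = (3.81 - 0)²/240 = 0.06047 W
  P_R3 = (3.81 - 0.1524)²/24 = 0.5573 W
  P_R4 = (0 - 0.1524)²/1 = 0.02322 W
P_total = P_R1 + P_R2 + P_R3 + P_R4 = 4.038 W

Final answer: 4.038 W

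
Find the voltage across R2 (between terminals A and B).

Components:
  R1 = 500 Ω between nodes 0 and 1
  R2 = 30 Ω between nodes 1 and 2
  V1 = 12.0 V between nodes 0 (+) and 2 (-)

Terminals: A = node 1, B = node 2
R1 and R2 are in series across V1 (node 0 → node 1 → node 2), and the output A–B is taken across R2, so this is a voltage divider.
Series current: I = V1/(R1 + R2) = 12/(500 + 30) = 12/530 = 0.02264 A
V_R2 = I × R2 = V1 × R2/(R1 + R2) = 12 × 30/530 = 0.6792 V

Final answer: 0.6792 V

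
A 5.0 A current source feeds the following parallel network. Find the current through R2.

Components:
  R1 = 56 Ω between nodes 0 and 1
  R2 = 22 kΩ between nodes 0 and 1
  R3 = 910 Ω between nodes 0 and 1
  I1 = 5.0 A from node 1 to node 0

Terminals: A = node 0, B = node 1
All resistors sit directly between nodes 0 and 1, so they are in parallel and share one voltage V; the full source current 5 A splits among them.
1/R_par = 1/56 + 1/22000 + 1/910 = 0.019 S  =>  R_par = 52.63 Ω
V = I × R_par = 5 × 52.63 = 263.1 V
I_R2 = V/R2 = 263.1/22000 = 0.01196 A

Final answer: 0.01196 A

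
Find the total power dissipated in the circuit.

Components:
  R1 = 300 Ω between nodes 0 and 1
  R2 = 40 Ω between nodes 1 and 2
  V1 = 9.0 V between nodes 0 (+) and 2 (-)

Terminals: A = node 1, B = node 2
Nodal analysis, taking node 2 as the 0 V reference.
Source V1 fixes V_0 = 9 V.
KCL at each unknown node (sum of currents leaving = 0; resistances in Ω):
  Node 1: (V_1 - 9)/300 + (V_1 - 0)/40 = 0
Collecting terms: 0.02833 × V_1 = 0.03  =>  V_1 = 1.059 V
Power in each resistor, P = (ΔV)²/R:
  P_R1 = (9 - 1.059)²/300 = 0.2102 W
  P_R2 = (1.059 - 0)²/40 = 0.02803 W
P_total = P_R1 + P_R2 = 0.2382 W

Final answer: 0.2382 W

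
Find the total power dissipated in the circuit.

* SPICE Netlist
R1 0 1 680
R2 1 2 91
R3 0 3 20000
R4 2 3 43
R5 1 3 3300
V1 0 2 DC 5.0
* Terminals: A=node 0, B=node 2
Nodal analysis, taking node 2 as the 0 V reference.
Source V1 fixes V_0 = 5 V.
KCL at each unknown node (sum of currents leaving = 0; resistances in Ω):
  Node 1: (V_1 - 5)/680 + (V_1 - 0)/91 + (V_1 - V_3)/3300 = 0
  Node 3: (V_3 - 5)/20000 + (V_3 - 0)/43 + (V_3 - V_1)/3300 = 0
Collecting terms (coefficients in siemens):
  0.01276·V_1 - 0.000303·V_3 = 0.007353
  0.02361·V_3 - 0.000303·V_1 = 0.00025
Determinant D = (0.01276)(0.02361) - (-0.000303)(-0.000303) = 0.0003012
V_1 = [(0.007353)(0.02361) - (-0.000303)(0.00025)]/D = 0.5766 V
V_3 = [(0.01276)(0.00025) - (0.007353)(-0.000303)]/D = 0.01799 V
Power in each resistor, P = (ΔV)²/R:
  P_R1 = (5 - 0.5766)²/680 = 0.02877 W
  P_R2 = (0.5766 - 0)²/91 = 0.003653 W
  P_R3 = (5 - 0.01799)²/20000 = 0.001241 W
  P_R4 = (0 - 0.01799)²/43 = 0.000007526 W
  P_R5 = (0.5766 - 0.01799)²/3300 = 0.00009454 W
P_total = P_R1 + P_R2 + P_R3 + P_R4 + P_R5 = 0.03377 W

Final answer: 0.03377 W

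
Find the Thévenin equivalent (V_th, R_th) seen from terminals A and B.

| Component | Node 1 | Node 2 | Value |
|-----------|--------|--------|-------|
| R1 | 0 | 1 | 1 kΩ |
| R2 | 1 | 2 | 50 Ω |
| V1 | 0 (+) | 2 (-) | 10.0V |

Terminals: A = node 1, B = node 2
Step 1 — V_th is the open-circuit voltage V_A - V_B (nothing connected across the terminals).
Nodal analysis, taking node 2 as the 0 V reference.
Source V1 fixes V_0 = 10 V.
KCL at each unknown node (sum of currents leaving = 0; resistances in Ω):
  Node 1: (V_1 - 10)/1000 + (V_1 - 0)/50 = 0
Collecting terms: 0.021 × V_1 = 0.01  =>  V_1 = 0.4762 V
V_th = V_1 - V_2 = 0.4762 - 0 = 0.4762 V
Step 2 — R_th: zero the source — replace V1 by a short circuit (node 2 merges into node 0) — and find the resistance seen between A (node 1) and B (node 0).
Reduce the network between node 1 (A) and node 0 (B) by series/parallel combination:
  Rp1 = R1 ‖ R2 (parallel, both between nodes 0 and 1) = 1/(1/1000 + 1/50) = 47.62 Ω
R_th = 47.62 Ω

Final answer: V_th = 0.4762 V, R_th = 47.62 Ω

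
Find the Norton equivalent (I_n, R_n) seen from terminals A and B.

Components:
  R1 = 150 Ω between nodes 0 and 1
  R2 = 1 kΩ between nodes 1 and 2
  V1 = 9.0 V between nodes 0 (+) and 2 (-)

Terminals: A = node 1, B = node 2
Find the Thévenin equivalent first; then I_n = V_th/R_th and R_n = R_th.
Step 1 — V_th is the open-circuit voltage V_A - V_B (nothing connected across the terminals).
Nodal analysis, taking node 2 as the 0 V reference.
Source V1 fixes V_0 = 9 V.
KCL at each unknown node (sum of currents leaving = 0; resistances in Ω):
  Node 1: (V_1 - 9)/150 + (V_1 - 0)/1000 = 0
Collecting terms: 0.007667 × V_1 = 0.06  =>  V_1 = 7.826 V
V_th = V_1 - V_2 = 7.826 - 0 = 7.826 V
Step 2 — R_th: zero the source — replace V1 by a short circuit (node 2 merges into node 0) — and find the resistance seen between A (node 1) and B (node 0).
Reduce the network between node 1 (A) and node 0 (B) by series/parallel combination:
  Rp1 = R1 ‖ R2 (parallel, both between nodes 0 and 1) = 1/(1/150 + 1/1000) = 130.4 Ω
R_th = 130.4 Ω
I_n = V_th/R_th = 7.826/130.4 = 0.06 A, and R_n = R_th = 130.4 Ω

Final answer: I_n = 0.06 A, R_n = 130.4 Ω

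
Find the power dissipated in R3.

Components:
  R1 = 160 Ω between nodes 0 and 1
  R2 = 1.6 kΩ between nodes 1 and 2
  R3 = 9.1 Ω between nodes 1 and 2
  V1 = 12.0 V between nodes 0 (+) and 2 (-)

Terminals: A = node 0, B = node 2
Nodal analysis, taking node 2 as the 0 V reference.
Source V1 fixes V_0 = 12 V.
KCL at each unknown node (sum of currents leaving = 0; resistances in Ω):
  Node 1: (V_1 - 12)/160 + (V_1 - 0)/1600 + (V_1 - 0)/9.1 = 0
Collecting terms: 0.1168 × V_1 = 0.075  =>  V_1 = 0.6423 V
I_R3 = (V_1 - V_2)/R3 = (0.6423 - 0)/9.1 = 0.07058 A
P_R3 = I_R3² × R3 = (0.07058)² × 9.1 = 0.04534 W

Final answer: 0.04534 W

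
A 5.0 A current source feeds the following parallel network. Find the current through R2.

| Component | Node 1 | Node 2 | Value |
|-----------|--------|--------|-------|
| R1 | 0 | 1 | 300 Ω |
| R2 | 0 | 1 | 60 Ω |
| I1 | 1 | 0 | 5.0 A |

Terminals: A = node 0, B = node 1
All resistors sit directly between nodes 0 and 1, so they are in parallel and share one voltage V; the full source current 5 A splits among them.
1/R_par = 1/300 + 1/60 = 0.02 S  =>  R_par = 50 Ω
V = I × R_par = 5 × 50 = 250 V
I_R2 = V/R2 = 250/60 = 4.167 A

Final answer: 4.167 A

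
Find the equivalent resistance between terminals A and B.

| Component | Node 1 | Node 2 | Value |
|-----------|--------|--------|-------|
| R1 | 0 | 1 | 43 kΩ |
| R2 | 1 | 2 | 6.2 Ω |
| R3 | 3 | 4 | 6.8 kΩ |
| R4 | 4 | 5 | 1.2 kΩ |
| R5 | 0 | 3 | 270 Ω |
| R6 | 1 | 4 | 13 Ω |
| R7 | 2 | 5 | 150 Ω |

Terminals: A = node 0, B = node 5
The network is not a plain series/parallel combination. Inject a 1 A test current into terminal A (node 0) and return it from terminal B (node 5); then R_eq = V_A / (1 A).
Nodal analysis, taking node 5 as the 0 V reference.
Current source I_test pushes 1 A into node 0 and draws it out of node 5.
KCL at each unknown node (sum of currents leaving = 0; resistances in Ω):
  Node 0: (V_0 - V_1)/43000 + (V_0 - V_3)/270 - 1 = 0
  Node 1: (V_1 - V_0)/43000 + (V_1 - V_2)/6.2 + (V_1 - V_4)/13 = 0
  Node 2: (V_2 - V_1)/6.2 + (V_2 - 0)/150 = 0
  Node 3: (V_3 - V_0)/270 + (V_3 - V_4)/6800 = 0
  Node 4: (V_4 - V_1)/13 + (V_4 - V_3)/6800 + (V_4 - 0)/1200 = 0
Collecting terms (coefficients in siemens):
  0.003727·V_0 - 0.00002326·V_1 - 0.003704·V_3 = 1
  0.2382·V_1 - 0.00002326·V_0 - 0.1613·V_2 - 0.07692·V_4 = 0
  0.168·V_2 - 0.1613·V_1 = 0
  0.003851·V_3 - 0.003704·V_0 - 0.0001471·V_4 = 0
  0.0779·V_4 - 0.07692·V_1 - 0.0001471·V_3 = 0
Solving these 5 simultaneous equations (Gaussian elimination) gives:
  V_0 = 6217 V, V_1 = 137.1 V, V_2 = 131.7 V, V_3 = 5985 V
  V_4 = 146.7 V
R_eq = V_0 / 1 A = 6217 Ω = 6.217 kΩ

Final answer: 6.217 kΩ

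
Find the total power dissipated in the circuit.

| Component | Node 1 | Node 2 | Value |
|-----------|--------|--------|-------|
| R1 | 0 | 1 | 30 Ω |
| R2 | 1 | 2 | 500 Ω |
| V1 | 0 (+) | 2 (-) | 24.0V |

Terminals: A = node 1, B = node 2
Nodal analysis, taking node 2 as the 0 V reference.
Source V1 fixes V_0 = 24 V.
KCL at each unknown node (sum of currents leaving = 0; resistances in Ω):
  Node 1: (V_1 - 24)/30 + (V_1 - 0)/500 = 0
Collecting terms: 0.03533 × V_1 = 0.8  =>  V_1 = 22.64 V
Power in each resistor, P = (ΔV)²/R:
  P_R1 = (24 - 22.64)²/30 = 0.06152 W
  P_R2 = (22.64 - 0)²/500 = 1.025 W
P_total = P_R1 + P_R2 = 1.087 W

Final answer: 1.087 W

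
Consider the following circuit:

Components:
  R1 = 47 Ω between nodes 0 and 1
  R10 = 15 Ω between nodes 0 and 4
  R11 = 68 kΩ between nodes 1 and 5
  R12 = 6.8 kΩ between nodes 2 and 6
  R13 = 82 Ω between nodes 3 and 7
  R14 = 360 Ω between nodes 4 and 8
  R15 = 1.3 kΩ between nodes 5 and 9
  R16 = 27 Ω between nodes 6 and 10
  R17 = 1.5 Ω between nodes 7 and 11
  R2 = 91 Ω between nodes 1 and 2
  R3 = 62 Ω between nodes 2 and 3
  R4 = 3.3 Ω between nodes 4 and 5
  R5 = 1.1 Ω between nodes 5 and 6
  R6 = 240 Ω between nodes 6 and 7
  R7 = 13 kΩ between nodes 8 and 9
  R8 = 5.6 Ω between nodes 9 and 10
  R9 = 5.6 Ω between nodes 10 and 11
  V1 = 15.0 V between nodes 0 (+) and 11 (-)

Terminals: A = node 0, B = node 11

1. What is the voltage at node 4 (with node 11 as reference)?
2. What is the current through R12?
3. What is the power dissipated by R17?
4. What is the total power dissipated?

Nodal analysis, taking node 11 as the 0 V reference.
Source V1 fixes V_0 = 15 V.
KCL at each unknown node (sum of currents leaving = 0; resistances in Ω):
  Node 1: (V_1 - 15)/47 + (V_1 - V_2)/91 + (V_1 - V_5)/68000 = 0
  Node 2: (V_2 - V_1)/91 + (V_2 - V_3)/62 + (V_2 - V_6)/6800 = 0
  Node 3: (V_3 - V_2)/62 + (V_3 - V_7)/82 = 0
  Node 4: (V_4 - V_5)/3.3 + (V_4 - 15)/15 + (V_4 - V_8)/360 = 0
  Node 5: (V_5 - V_4)/3.3 + (V_5 - V_6)/1.1 + (V_5 - V_1)/68000 + (V_5 - V_9)/1300 = 0
  Node 6: (V_6 - V_5)/1.1 + (V_6 - V_7)/240 + (V_6 - V_2)/6800 + (V_6 - V_10)/27 = 0
  Node 7: (V_7 - V_6)/240 + (V_7 - V_3)/82 + (V_7 - 0)/1.5 = 0
  Node 8: (V_8 - V_9)/13000 + (V_8 - V_4)/360 = 0
  Node 9: (V_9 - V_8)/13000 + (V_9 - V_10)/5.6 + (V_9 - V_5)/1300 = 0
  Node 10: (V_10 - V_9)/5.6 + (V_10 - 0)/5.6 + (V_10 - V_6)/27 = 0
Collecting terms (coefficients in siemens):
  0.03228·V_1 - 0.01099·V_2 - 0.00001471·V_5 = 0.3191
  0.02727·V_2 - 0.01099·V_1 - 0.01613·V_3 - 0.0001471·V_6 = 0
  0.02832·V_3 - 0.01613·V_2 - 0.0122·V_7 = 0
  0.3725·V_4 - 0.303·V_5 - 0.002778·V_8 = 1
  1.213·V_5 - 0.00001471·V_1 - 0.303·V_4 - 0.9091·V_6 - 0.0007692·V_9 = 0
  0.9504·V_6 - 0.0001471·V_2 - 0.9091·V_5 - 0.004167·V_7 - 0.03704·V_10 = 0
  0.683·V_7 - 0.0122·V_3 - 0.004167·V_6 = 0
  0.002855·V_8 - 0.002778·V_4 - 0.00007692·V_9 = 0
  0.1794·V_9 - 0.0007692·V_5 - 0.00007692·V_8 - 0.1786·V_10 = 0
  0.3942·V_10 - 0.03704·V_6 - 0.1786·V_9 = 0
Solving these 10 simultaneous equations (Gaussian elimination) gives:
  V_1 = 12.52 V, V_2 = 7.736 V, V_3 = 4.463 V, V_4 = 10.27 V
  V_5 = 9.238 V, V_6 = 8.898 V, V_7 = 0.134 V, V_8 = 10.04 V
  V_9 = 1.595 V, V_10 = 1.559 V
Part 1:
  Read off the nodal solution: V_4 = 10.27 V
Part 2:
  I_R12 = (V_2 - V_6)/R12 = (7.736 - 8.898)/6800 = -0.0001709 A
  Magnitude: I_R12 = 0.0001709 A
Part 3:
  I_R17 = (V_7 - V_11)/R17 = (0.134 - 0)/1.5 = 0.08931 A
  P_R17 = I_R17² × R17 = (0.08931)² × 1.5 = 0.01196 W
Part 4:
  Power in each resistor, P = (ΔV)²/R:
    P_R1 = (15 - 12.52)²/47 = 0.1304 W
    P_R2 = (12.52 - 7.736)²/91 = 0.252 W
    P_R3 = (7.736 - 4.463)²/62 = 0.1728 W
    P_R4 = (10.27 - 9.238)²/3.3 = 0.3261 W
    P_R5 = (9.238 - 8.898)²/1.1 = 0.1047 W
    P_R6 = (8.898 - 0.134)²/240 = 0.3201 W
    P_R7 = (10.04 - 1.595)²/13000 = 0.005487 W
    P_R8 = (1.595 - 1.559)²/5.6 = 0.0002387 W
    P_R9 = (1.559 - 0)²/5.6 = 0.4339 W
    P_R10 = (15 - 10.27)²/15 = 1.488 W
    P_R11 = (12.52 - 9.238)²/68000 = 0.0001589 W
    P_R12 = (7.736 - 8.898)²/6800 = 0.0001987 W
    P_R13 = (4.463 - 0.134)²/82 = 0.2285 W
    P_R14 = (10.27 - 10.04)²/360 = 0.0001519 W
    P_R15 = (9.238 - 1.595)²/1300 = 0.04493 W
    P_R16 = (8.898 - 1.559)²/27 = 1.995 W
    P_R17 = (0.134 - 0)²/1.5 = 0.01196 W
  P_total = P_R1 + P_R2 + P_R3 + P_R4 + P_R5 + P_R6 + P_R7 + P_R8 + P_R9 + P_R10 + P_R11 + P_R12 + P_R13 + P_R14 + P_R15 + P_R16 + P_R17 = 5.515 W

Final answers:
1. V_4 = 10.27 V
2. I_R12 = 0.0001709 A
3. P_R17 = 0.01196 W
4. P_total = 5.515 W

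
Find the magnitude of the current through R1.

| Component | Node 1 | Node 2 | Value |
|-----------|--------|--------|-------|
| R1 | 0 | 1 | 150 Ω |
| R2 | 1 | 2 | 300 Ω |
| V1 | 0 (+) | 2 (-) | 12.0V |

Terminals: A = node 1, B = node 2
Nodal analysis, taking node 2 as the 0 V reference.
Source V1 fixes V_0 = 12 V.
KCL at each unknown node (sum of currents leaving = 0; resistances in Ω):
  Node 1: (V_1 - 12)/150 + (V_1 - 0)/300 = 0
Collecting terms: 0.01 × V_1 = 0.08  =>  V_1 = 8 V
I_R1 = (V_0 - V_1)/R1 = (12 - 8)/150 = 0.02667 A
|I_R1| = 0.02667 A

Final answer: |I_R1| = 0.02667 A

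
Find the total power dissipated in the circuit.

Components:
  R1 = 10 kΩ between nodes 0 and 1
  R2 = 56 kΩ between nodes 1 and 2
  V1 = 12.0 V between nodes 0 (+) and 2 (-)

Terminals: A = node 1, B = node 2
Nodal analysis, taking node 2 as the 0 V reference.
Source V1 fixes V_0 = 12 V.
KCL at each unknown node (sum of currents leaving = 0; resistances in Ω):
  Node 1: (V_1 - 12)/10000 + (V_1 - 0)/56000 = 0
Collecting terms: 0.0001179 × V_1 = 0.0012  =>  V_1 = 10.18 V
Power in each resistor, P = (ΔV)²/R:
  P_R1 = (12 - 10.18)²/10000 = 0.0003306 W
  P_R2 = (10.18 - 0)²/56000 = 0.001851 W
P_total = P_R1 + P_R2 = 0.002182 W

Final answer: 0.002182 W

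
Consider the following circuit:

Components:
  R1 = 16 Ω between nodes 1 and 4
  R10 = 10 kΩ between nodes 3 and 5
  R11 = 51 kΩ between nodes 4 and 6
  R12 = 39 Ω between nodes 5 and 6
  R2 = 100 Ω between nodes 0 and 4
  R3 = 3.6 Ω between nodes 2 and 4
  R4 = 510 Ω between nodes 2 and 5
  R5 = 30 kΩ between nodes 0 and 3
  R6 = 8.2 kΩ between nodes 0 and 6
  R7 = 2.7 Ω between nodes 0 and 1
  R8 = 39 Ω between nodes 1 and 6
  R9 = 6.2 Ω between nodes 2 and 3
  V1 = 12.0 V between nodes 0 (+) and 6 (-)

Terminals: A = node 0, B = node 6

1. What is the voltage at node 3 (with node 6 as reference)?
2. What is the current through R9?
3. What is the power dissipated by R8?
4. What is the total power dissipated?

Nodal analysis, taking node 6 as the 0 V reference.
Source V1 fixes V_0 = 12 V.
KCL at each unknown node (sum of currents leaving = 0; resistances in Ω):
  Node 1: (V_1 - V_4)/16 + (V_1 - 12)/2.7 + (V_1 - 0)/39 = 0
  Node 2: (V_2 - V_4)/3.6 + (V_2 - V_5)/510 + (V_2 - V_3)/6.2 = 0
  Node 3: (V_3 - 12)/30000 + (V_3 - V_2)/6.2 + (V_3 - V_5)/10000 = 0
  Node 4: (V_4 - V_1)/16 + (V_4 - 12)/100 + (V_4 - V_2)/3.6 + (V_4 - 0)/51000 = 0
  Node 5: (V_5 - V_2)/510 + (V_5 - V_3)/10000 + (V_5 - 0)/39 = 0
Collecting terms (coefficients in siemens):
  0.4585·V_1 - 0.0625·V_4 = 4.444
  0.441·V_2 - 0.1613·V_3 - 0.2778·V_4 - 0.001961·V_5 = 0
  0.1614·V_3 - 0.1613·V_2 - 0.0001·V_5 = 0.0004
  0.3503·V_4 - 0.0625·V_1 - 0.2778·V_2 = 0.12
  0.0277·V_5 - 0.001961·V_2 - 0.0001·V_3 = 0
Solving these 5 simultaneous equations (Gaussian elimination) gives:
  V_1 = 11.19 V, V_2 = 10.94 V, V_3 = 10.93 V, V_4 = 11.02 V
  V_5 = 0.8139 V
Part 1:
  Read off the nodal solution: V_3 = 10.93 V
Part 2:
  I_R9 = (V_2 - V_3)/R9 = (10.94 - 10.93)/6.2 = 0.0009765 A
  Magnitude: I_R9 = 0.0009765 A
Part 3:
  I_R8 = (V_1 - V_6)/R8 = (11.19 - 0)/39 = 0.287 A
  P_R8 = I_R8² × R8 = (0.287)² × 39 = 3.213 W
Part 4:
  Power in each resistor, P = (ΔV)²/R:
    P_R1 = (11.19 - 11.02)²/16 = 0.002008 W
    P_R2 = (12 - 11.02)²/100 = 0.009693 W
    P_R3 = (10.94 - 11.02)²/3.6 = 0.001562 W
    P_R4 = (10.94 - 0.8139)²/510 = 0.2011 W
    P_R5 = (12 - 10.93)²/30000 = 0.00003785 W
    P_R6 = (12 - 0)²/8200 = 0.01756 W
    P_R7 = (12 - 11.19)²/2.7 = 0.2402 W
    P_R8 = (11.19 - 0)²/39 = 3.213 W
    P_R9 = (10.94 - 10.93)²/6.2 = 0.000005912 W
    P_R10 = (10.93 - 0.8139)²/10000 = 0.01024 W
    P_R11 = (11.02 - 0)²/51000 = 0.002379 W
    P_R12 = (0.8139 - 0)²/39 = 0.01698 W
  P_total = P_R1 + P_R2 + P_R3 + P_R4 + P_R5 + P_R6 + P_R7 + P_R8 + P_R9 + P_R10 + P_R11 + P_R12 = 3.715 W

Final answers:
1. V_3 = 10.93 V
2. I_R9 = 0.0009765 A
3. P_R8 = 3.213 W
4. P_total = 3.715 W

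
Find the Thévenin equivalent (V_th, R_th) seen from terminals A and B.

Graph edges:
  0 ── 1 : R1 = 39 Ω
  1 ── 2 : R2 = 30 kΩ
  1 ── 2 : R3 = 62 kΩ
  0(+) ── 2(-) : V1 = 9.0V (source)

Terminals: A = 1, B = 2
Step 1 — V_th is the open-circuit voltage V_A - V_B (nothing connected across the terminals).
Nodal analysis, taking node 2 as the 0 V reference.
Source V1 fixes V_0 = 9 V.
KCL at each unknown node (sum of currents leaving = 0; resistances in Ω):
  Node 1: (V_1 - 9)/39 + (V_1 - 0)/30000 + (V_1 - 0)/62000 = 0
Collecting terms: 0.02569 × V_1 = 0.2308  =>  V_1 = 8.983 V
V_th = V_1 - V_2 = 8.983 - 0 = 8.983 V
Step 2 — R_th: zero the source — replace V1 by a short circuit (node 2 merges into node 0) — and find the resistance seen between A (node 1) and B (node 0).
Reduce the network between node 1 (A) and node 0 (B) by series/parallel combination:
  Rp1 = R1 ‖ R2 ‖ R3 (parallel, all between nodes 0 and 1) = 1/(1/39 + 1/30000 + 1/62000) = 38.92 Ω
R_th = 38.92 Ω

Final answer: V_th = 8.983 V, R_th = 38.92 Ω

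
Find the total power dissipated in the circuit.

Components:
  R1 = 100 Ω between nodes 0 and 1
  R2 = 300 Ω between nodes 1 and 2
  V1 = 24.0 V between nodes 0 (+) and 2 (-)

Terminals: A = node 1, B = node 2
Nodal analysis, taking node 2 as the 0 V reference.
Source V1 fixes V_0 = 24 V.
KCL at each unknown node (sum of currents leaving = 0; resistances in Ω):
  Node 1: (V_1 - 24)/100 + (V_1 - 0)/300 = 0
Collecting terms: 0.01333 × V_1 = 0.24  =>  V_1 = 18 V
Power in each resistor, P = (ΔV)²/R:
  P_R1 = (24 - 18)²/100 = 0.36 W
  P_R2 = (18 - 0)²/300 = 1.08 W
P_total = P_R1 + P_R2 = 1.44 W

Final answer: 1.44 W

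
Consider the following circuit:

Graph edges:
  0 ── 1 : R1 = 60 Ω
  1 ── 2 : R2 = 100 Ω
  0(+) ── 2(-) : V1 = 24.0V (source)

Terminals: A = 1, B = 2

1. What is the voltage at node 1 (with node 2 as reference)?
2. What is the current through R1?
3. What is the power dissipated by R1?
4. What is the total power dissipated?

Nodal analysis, taking node 2 as the 0 V reference.
Source V1 fixes V_0 = 24 V.
KCL at each unknown node (sum of currents leaving = 0; resistances in Ω):
  Node 1: (V_1 - 24)/60 + (V_1 - 0)/100 = 0
Collecting terms: 0.02667 × V_1 = 0.4  =>  V_1 = 15 V
Part 1:
  Read off the nodal solution: V_1 = 15 V
Part 2:
  I_R1 = (V_0 - V_1)/R1 = (24 - 15)/60 = 0.15 A
  Magnitude: I_R1 = 0.15 A
Part 3:
  I_R1 = (V_0 - V_1)/R1 = (24 - 15)/60 = 0.15 A
  P_R1 = I_R1² × R1 = (0.15)² × 60 = 1.35 W
Part 4:
  Power in each resistor, P = (ΔV)²/R:
    P_R1 = (24 - 15)²/60 = 1.35 W
    P_R2 = (15 - 0)²/100 = 2.25 W
  P_total = P_R1 + P_R2 = 3.6 W

Final answers:
1. V_1 = 15 V
2. I_R1 = 0.15 A
3. P_R1 = 1.35 W
4. P_total = 3.6 W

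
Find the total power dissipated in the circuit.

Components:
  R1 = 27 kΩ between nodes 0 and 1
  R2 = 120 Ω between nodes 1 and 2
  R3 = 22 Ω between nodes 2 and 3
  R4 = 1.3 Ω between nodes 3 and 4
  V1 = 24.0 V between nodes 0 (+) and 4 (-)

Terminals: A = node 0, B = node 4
Nodal analysis, taking node 4 as the 0 V reference.
Source V1 fixes V_0 = 24 V.
KCL at each unknown node (sum of currents leaving = 0; resistances in Ω):
  Node 1: (V_1 - 24)/27000 + (V_1 - V_2)/120 = 0
  Node 2: (V_2 - V_1)/120 + (V_2 - V_3)/22 = 0
  Node 3: (V_3 - V_2)/22 + (V_3 - 0)/1.3 = 0
Collecting terms (coefficients in siemens):
  0.00837·V_1 - 0.008333·V_2 = 0.0008889
  0.05379·V_2 - 0.008333·V_1 - 0.04545·V_3 = 0
  0.8147·V_3 - 0.04545·V_2 = 0
Solving these 3 simultaneous equations (Gaussian elimination) gives:
  V_1 = 0.1267 V, V_2 = 0.0206 V, V_3 = 0.001149 V
Power in each resistor, P = (ΔV)²/R:
  P_R1 = (24 - 0.1267)²/27000 = 0.02111 W
  P_R2 = (0.1267 - 0.0206)²/120 = 0.00009382 W
  P_R3 = (0.0206 - 0.001149)²/22 = 0.0000172 W
  P_R4 = (0.001149 - 0)²/1.3 = 0.000001016 W
P_total = P_R1 + P_R2 + P_R3 + P_R4 = 0.02122 W

Final answer: 0.02122 W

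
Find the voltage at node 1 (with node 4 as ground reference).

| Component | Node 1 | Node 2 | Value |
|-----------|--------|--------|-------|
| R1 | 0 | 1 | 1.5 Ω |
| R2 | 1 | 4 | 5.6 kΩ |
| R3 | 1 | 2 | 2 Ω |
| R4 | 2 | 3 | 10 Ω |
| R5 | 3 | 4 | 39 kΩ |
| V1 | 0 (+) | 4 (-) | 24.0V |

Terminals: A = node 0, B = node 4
Nodal analysis, taking node 4 as the 0 V reference.
Source V1 fixes V_0 = 24 V.
KCL at each unknown node (sum of currents leaving = 0; resistances in Ω):
  Node 1: (V_1 - 24)/1.5 + (V_1 - 0)/5600 + (V_1 - V_2)/2 = 0
  Node 2: (V_2 - V_1)/2 + (V_2 - V_3)/10 = 0
  Node 3: (V_3 - V_2)/10 + (V_3 - 0)/39000 = 0
Collecting terms (coefficients in siemens):
  1.167·V_1 - 0.5·V_2 = 16
  0.6·V_2 - 0.5·V_1 - 0.1·V_3 = 0
  0.1·V_3 - 0.1·V_2 = 0
Solving these 3 simultaneous equations (Gaussian elimination) gives:
  V_1 = 23.99 V, V_2 = 23.99 V, V_3 = 23.99 V
The requested potential is V_1 = 23.99 V.

Final answer: V_1 = 23.99 V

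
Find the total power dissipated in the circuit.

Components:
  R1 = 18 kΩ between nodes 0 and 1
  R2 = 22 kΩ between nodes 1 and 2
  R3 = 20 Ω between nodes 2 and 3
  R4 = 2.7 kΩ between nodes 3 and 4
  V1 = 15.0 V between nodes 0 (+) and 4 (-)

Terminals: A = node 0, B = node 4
Nodal analysis, taking node 4 as the 0 V reference.
Source V1 fixes V_0 = 15 V.
KCL at each unknown node (sum of currents leaving = 0; resistances in Ω):
  Node 1: (V_1 - 15)/18000 + (V_1 - V_2)/22000 = 0
  Node 2: (V_2 - V_1)/22000 + (V_2 - V_3)/20 = 0
  Node 3: (V_3 - V_2)/20 + (V_3 - 0)/2700 = 0
Collecting terms (coefficients in siemens):
  0.000101·V_1 - 0.00004545·V_2 = 0.0008333
  0.05005·V_2 - 0.00004545·V_1 - 0.05·V_3 = 0
  0.05037·V_3 - 0.05·V_2 = 0
Solving these 3 simultaneous equations (Gaussian elimination) gives:
  V_1 = 8.68 V, V_2 = 0.9551 V, V_3 = 0.948 V
Power in each resistor, P = (ΔV)²/R:
  P_R1 = (15 - 8.68)²/18000 = 0.002219 W
  P_R2 = (8.68 - 0.9551)²/22000 = 0.002712 W
  P_R3 = (0.9551 - 0.948)²/20 = 0.000002466 W
  P_R4 = (0.948 - 0)²/2700 = 0.0003329 W
P_total = P_R1 + P_R2 + P_R3 + P_R4 = 0.005267 W

Final answer: 0.005267 W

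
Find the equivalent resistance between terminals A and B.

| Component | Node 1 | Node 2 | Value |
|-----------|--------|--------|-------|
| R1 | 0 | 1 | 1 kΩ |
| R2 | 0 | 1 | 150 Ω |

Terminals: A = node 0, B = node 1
Reduce the network between node 0 (A) and node 1 (B) by series/parallel combination:
  Rp1 = R1 ‖ R2 (parallel, both between nodes 0 and 1) = 1/(1/1000 + 1/150) = 130.4 Ω
R_eq = 130.4 Ω

Final answer: 130.4 Ω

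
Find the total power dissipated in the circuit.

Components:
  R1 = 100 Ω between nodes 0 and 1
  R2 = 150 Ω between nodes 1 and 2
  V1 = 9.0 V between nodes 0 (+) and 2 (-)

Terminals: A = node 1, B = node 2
Nodal analysis, taking node 2 as the 0 V reference.
Source V1 fixes V_0 = 9 V.
KCL at each unknown node (sum of currents leaving = 0; resistances in Ω):
  Node 1: (V_1 - 9)/100 + (V_1 - 0)/150 = 0
Collecting terms: 0.01667 × V_1 = 0.09  =>  V_1 = 5.4 V
Power in each resistor, P = (ΔV)²/R:
  P_R1 = (9 - 5.4)²/100 = 0.1296 W
  P_R2 = (5.4 - 0)²/150 = 0.1944 W
P_total = P_R1 + P_R2 = 0.324 W

Final answer: 0.324 W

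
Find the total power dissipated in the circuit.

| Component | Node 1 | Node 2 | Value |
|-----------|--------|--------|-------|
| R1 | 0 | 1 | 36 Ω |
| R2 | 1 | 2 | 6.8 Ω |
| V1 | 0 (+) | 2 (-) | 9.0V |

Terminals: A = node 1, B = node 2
Nodal analysis, taking node 2 as the 0 V reference.
Source V1 fixes V_0 = 9 V.
KCL at each unknown node (sum of currents leaving = 0; resistances in Ω):
  Node 1: (V_1 - 9)/36 + (V_1 - 0)/6.8 = 0
Collecting terms: 0.1748 × V_1 = 0.25  =>  V_1 = 1.43 V
Power in each resistor, P = (ΔV)²/R:
  P_R1 = (9 - 1.43)²/36 = 1.592 W
  P_R2 = (1.43 - 0)²/6.8 = 0.3007 W
P_total = P_R1 + P_R2 = 1.893 W

Final answer: 1.893 W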